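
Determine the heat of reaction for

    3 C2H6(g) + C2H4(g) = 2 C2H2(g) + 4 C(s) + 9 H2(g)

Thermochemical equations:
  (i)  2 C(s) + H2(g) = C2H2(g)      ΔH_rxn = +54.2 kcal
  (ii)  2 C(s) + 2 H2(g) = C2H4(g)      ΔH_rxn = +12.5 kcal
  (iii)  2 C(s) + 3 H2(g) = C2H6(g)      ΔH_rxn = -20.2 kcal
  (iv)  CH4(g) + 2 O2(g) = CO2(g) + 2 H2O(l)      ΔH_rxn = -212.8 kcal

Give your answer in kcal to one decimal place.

ΔH_rxn = 156.5 kcal

(i) × 2 (×2 to match 2 C2H2(g) in the target): (2)·(+54.2) = +108.4 kcal
(ii) reversed (reverse to put C2H4(g) on the reactant side): -12.5 kcal
(iii) reversed and × 3 (C2H6(g) must end up as a reactant; scale by 3 for the 3 C2H6(g)): (-3)·(-20.2) = +60.6 kcal
(iv): not needed (H2O(l) appears nowhere else).
Combining the equations, ΔH_rxn = (2)·(+54.2) + (-1)·(+12.5) + (-3)·(-20.2) = 156.5 kcal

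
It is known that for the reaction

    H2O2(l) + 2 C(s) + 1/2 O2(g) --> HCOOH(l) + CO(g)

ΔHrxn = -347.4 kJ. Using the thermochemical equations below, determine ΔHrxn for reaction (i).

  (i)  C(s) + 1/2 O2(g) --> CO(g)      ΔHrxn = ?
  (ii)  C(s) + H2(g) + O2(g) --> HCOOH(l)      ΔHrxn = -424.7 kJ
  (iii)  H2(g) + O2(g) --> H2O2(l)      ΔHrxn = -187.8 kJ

ΔHrxn = -110.5 kJ

(i) as written: contributes x
(ii) as written: -424.7 kJ
(iii) reversed: +187.8 kJ
-347.4 = (-424.7) + (+187.8) + x
x = (-347.4 − (-236.9)) / (1) = -110.5 kJ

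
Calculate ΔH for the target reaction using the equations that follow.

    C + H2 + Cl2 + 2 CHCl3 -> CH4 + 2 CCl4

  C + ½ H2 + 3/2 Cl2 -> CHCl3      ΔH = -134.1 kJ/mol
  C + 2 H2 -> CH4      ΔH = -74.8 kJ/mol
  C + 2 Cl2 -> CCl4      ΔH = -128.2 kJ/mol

equation 1 reversed and × 2 (CHCl3 must end up as a reactant; scale by 2 for the 2 CHCl3): (-2)·(-134.1) = +268.2 kJ/mol
equation 2 as written (CH4 already on the product side): -74.8 kJ/mol
equation 3 × 2 (×2 to match 2 CCl4 in the target): (2)·(-128.2) = -256.4 kJ/mol
ΔH = (-2)·(-134.1) + (1)·(-74.8) + (2)·(-128.2) = -63.0 kJ/mol

ΔH = -63.0 kJ/mol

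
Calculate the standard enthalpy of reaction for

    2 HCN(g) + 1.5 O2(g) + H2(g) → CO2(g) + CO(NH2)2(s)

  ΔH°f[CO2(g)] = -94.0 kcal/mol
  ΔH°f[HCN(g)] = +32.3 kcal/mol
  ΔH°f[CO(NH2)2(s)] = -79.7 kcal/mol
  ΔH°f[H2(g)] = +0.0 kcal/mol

ΔH_rxn = -238.3 kcal/mol

Products: 1·(-94.0) + 1·(-79.7) = -173.7
Reactants: 2·(+32.3) + 3/2·(+0.0) + 1·(+0.0) = +64.6
ΔH_rxn = (-173.7) − (+64.6) = -238.3 kcal/mol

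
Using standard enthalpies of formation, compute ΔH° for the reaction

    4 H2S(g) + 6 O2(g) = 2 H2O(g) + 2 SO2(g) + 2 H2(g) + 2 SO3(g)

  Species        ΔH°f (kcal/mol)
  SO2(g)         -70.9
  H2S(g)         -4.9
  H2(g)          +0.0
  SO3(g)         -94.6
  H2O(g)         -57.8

ΔH°rxn = Σ nΔHf°(products) − Σ nΔHf°(reactants).
Products: 2·(-57.8) + 2·(-70.9) + 2·(+0.0) + 2·(-94.6) = -446.6
Reactants: 4·(-4.9) + 6·(+0.0) = -19.6
ΔH° = (-446.6) − (-19.6) = -427.0 kcal/mol

ΔH° = -427.0 kcal/mol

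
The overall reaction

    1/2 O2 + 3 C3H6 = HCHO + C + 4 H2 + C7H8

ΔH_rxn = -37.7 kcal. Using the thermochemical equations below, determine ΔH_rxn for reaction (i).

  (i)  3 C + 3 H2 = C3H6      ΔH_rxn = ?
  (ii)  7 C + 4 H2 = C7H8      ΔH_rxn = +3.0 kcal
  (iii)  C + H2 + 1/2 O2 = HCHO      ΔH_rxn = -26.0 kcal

ΔH_rxn = 4.9 kcal

(i) reversed and × 3 (C3H6 must end up as a reactant; ×3 to match 3 C3H6 in the target): contributes −3·x
(ii) as written (C7H8 already on the product side): +3.0 kcal
(iii) as written (HCHO already on the product side): -26.0 kcal
-37.7 = (+3.0) + (-26.0) − 3·x
x = (-37.7 − (-23.0)) / (-3) = 4.9 kcal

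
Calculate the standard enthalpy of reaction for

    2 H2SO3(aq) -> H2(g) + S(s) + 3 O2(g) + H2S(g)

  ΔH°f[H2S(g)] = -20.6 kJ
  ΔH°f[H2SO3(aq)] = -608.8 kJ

Products: 1·(+0.0) + 1·(+0.0) + 3·(+0.0) + 1·(-20.6) = -20.6
Reactants: 2·(-608.8) = -1217.6
ΔH_rxn = (-20.6) − (-1217.6) = 1197.0 kJ

ΔH_rxn = 1197.0 kJ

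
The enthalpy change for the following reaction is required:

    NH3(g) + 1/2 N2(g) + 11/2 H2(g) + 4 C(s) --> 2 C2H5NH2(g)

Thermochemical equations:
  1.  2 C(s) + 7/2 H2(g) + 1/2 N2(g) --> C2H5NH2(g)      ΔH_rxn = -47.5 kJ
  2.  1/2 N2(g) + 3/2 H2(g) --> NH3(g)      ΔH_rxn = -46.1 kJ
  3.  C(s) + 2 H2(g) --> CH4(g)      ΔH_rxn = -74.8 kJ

ΔH_rxn = -48.9 kJ

eq. 1 × 2 (scale by 2 for the 2 C2H5NH2(g)): (2)·(-47.5) = -95.0 kJ
eq. 2 reversed (reverse to put NH3(g) on the reactant side): +46.1 kJ
eq. 3: not needed (CH4(g) appears nowhere else).
Summing the manipulated equations, ΔH_rxn = (2)·(-47.5) + (-1)·(-46.1) = -48.9 kJ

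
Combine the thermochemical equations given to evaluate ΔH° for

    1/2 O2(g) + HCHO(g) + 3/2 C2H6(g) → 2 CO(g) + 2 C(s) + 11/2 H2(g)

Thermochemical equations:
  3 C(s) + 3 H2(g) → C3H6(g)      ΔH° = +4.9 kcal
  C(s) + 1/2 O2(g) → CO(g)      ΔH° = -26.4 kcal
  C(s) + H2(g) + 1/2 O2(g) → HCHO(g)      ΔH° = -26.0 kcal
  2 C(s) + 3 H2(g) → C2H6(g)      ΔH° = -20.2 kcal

ΔH° = 3.5 kcal

equation 1: not needed.
equation 2 × 2: (2)·(-26.4) = -52.8 kcal
equation 3 reversed: +26.0 kcal
equation 4 reversed and × 3/2: (-3/2)·(-20.2) = +30.3 kcal
By Hess's law, ΔH° = (2)·(-26.4) + (-1)·(-26.0) + (-3/2)·(-20.2) = 3.5 kcal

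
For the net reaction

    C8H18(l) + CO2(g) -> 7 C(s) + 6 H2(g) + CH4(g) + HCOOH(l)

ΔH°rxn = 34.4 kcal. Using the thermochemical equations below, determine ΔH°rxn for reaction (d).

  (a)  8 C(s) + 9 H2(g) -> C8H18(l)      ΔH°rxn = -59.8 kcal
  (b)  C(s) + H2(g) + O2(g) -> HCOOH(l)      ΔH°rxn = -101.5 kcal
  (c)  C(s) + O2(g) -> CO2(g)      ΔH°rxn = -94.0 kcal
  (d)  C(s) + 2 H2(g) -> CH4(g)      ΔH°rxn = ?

(a) reversed (C8H18(l) must end up as a reactant): +59.8 kcal
(b) as written (HCOOH(l) already on the product side): -101.5 kcal
(c) reversed (CO2(g) must end up as a reactant): +94.0 kcal
(d) as written (CH4(g) already on the product side): contributes x
+34.4 = (+59.8) + (-101.5) + (+94.0) + x
x = (+34.4 − (+52.3)) / (1) = -17.9 kcal

ΔH°rxn = -17.9 kcal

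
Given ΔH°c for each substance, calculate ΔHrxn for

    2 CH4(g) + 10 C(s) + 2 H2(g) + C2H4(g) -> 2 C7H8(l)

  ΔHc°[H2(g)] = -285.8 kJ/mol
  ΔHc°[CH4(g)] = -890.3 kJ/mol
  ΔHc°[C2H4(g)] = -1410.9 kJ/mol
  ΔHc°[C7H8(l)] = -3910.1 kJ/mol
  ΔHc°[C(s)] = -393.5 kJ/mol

Using ΔH = Σ nΔHc°(reactants) − Σ nΔHc°(products):
= [2·(-890.3) + 10·(-393.5) + 2·(-285.8) + 1·(-1410.9)] − [2·(-3910.1)]
= 122.1 kJ/mol

ΔHrxn = 122.1 kJ/mol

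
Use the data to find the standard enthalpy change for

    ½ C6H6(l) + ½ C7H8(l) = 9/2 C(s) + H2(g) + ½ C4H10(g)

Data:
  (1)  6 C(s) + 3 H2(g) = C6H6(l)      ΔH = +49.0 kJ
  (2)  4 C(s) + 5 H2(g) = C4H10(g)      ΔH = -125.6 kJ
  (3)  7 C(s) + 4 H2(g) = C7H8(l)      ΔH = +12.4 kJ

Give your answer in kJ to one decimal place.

(1) reversed and × 1/2: (-1/2)·(+49.0) = -24.5 kJ
(2) × 1/2: (1/2)·(-125.6) = -62.8 kJ
(3) reversed and × 1/2: (-1/2)·(+12.4) = -6.2 kJ
Summing the manipulated equations, ΔH = (-24.5) + (-62.8) + (-6.2) = -93.5 kJ

ΔH = -93.5 kJ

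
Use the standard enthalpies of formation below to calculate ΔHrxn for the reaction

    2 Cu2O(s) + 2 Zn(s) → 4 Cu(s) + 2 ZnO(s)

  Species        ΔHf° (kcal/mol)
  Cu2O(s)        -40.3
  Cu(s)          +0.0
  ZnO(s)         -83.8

Products: 4·(+0.0) + 2·(-83.8) = -167.6
Reactants: 2·(-40.3) + 2·(+0.0) = -80.6
ΔHrxn = (-167.6) − (-80.6) = -87.0 kcal/mol

ΔHrxn = -87.0 kcal/mol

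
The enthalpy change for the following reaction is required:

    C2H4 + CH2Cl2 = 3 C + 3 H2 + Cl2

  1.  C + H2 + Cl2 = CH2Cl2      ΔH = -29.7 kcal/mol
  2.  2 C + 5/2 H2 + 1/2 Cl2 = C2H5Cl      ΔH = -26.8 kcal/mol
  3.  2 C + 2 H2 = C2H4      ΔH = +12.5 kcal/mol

eq. 1 reversed (reverse to put CH2Cl2 on the reactant side): +29.7 kcal/mol
eq. 2: not needed (C2H5Cl appears nowhere else).
eq. 3 reversed (reverse to put C2H4 on the reactant side): -12.5 kcal/mol
By Hess's law, ΔH = (+29.7) + (-12.5) = 17.2 kcal/mol

ΔH = 17.2 kcal/mol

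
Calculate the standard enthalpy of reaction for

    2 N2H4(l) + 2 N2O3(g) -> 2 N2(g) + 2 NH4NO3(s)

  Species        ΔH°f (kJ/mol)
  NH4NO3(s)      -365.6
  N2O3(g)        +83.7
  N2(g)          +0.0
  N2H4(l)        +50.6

ΔH°rxn = -999.8 kJ/mol

Products: 2·(+0.0) + 2·(-365.6) = -731.2
Reactants: 2·(+50.6) + 2·(+83.7) = +268.6
ΔH°rxn = (-731.2) − (+268.6) = -999.8 kJ/mol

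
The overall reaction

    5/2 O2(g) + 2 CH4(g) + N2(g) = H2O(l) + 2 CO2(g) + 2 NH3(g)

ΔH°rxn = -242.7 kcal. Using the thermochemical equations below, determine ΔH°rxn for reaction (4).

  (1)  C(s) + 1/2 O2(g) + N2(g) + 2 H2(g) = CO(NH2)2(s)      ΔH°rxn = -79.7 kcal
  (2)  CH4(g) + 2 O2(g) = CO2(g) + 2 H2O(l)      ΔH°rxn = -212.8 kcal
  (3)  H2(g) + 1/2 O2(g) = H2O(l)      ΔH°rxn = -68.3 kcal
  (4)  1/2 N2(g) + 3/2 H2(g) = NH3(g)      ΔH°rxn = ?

(1): not needed.
(2) × 2: (2)·(-212.8) = -425.6 kcal
(3) reversed and × 3: (-3)·(-68.3) = +204.9 kcal
(4) × 2: contributes 2·x
-242.7 = (-425.6) + (+204.9) + 2·x
x = (-242.7 − (-220.7)) / (2) = -11.0 kcal

ΔH°rxn = -11.0 kcal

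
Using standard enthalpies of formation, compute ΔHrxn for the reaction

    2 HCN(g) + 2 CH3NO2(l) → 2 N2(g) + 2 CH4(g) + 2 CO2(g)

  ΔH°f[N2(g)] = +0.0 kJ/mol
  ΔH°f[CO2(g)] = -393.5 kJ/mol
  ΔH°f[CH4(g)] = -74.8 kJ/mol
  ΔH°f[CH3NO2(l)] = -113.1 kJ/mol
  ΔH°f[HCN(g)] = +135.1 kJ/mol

ΔHrxn = -980.6 kJ/mol

Products: 2·(+0.0) + 2·(-74.8) + 2·(-393.5) = -936.6
Reactants: 2·(+135.1) + 2·(-113.1) = +44.0
ΔHrxn = (-936.6) − (+44.0) = -980.6 kJ/mol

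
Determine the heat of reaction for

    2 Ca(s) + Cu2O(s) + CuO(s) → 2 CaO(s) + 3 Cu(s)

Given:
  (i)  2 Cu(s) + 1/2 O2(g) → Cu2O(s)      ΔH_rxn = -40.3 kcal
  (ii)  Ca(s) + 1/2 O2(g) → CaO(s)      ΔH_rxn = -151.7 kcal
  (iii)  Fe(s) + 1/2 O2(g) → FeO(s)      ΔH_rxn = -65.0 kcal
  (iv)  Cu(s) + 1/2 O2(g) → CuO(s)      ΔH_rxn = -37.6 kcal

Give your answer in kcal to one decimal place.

(i) reversed (Cu2O(s) must end up as a reactant): +40.3 kcal
(ii) × 2 (×2 to match 2 CaO(s) in the target): (2)·(-151.7) = -303.4 kcal
(iii): not needed (Fe(s) appears nowhere else).
(iv) reversed (CuO(s) must end up as a reactant): +37.6 kcal
By Hess's law, ΔH_rxn = (+40.3) + (-303.4) + (+37.6) = -225.5 kcal

ΔH_rxn = -225.5 kcal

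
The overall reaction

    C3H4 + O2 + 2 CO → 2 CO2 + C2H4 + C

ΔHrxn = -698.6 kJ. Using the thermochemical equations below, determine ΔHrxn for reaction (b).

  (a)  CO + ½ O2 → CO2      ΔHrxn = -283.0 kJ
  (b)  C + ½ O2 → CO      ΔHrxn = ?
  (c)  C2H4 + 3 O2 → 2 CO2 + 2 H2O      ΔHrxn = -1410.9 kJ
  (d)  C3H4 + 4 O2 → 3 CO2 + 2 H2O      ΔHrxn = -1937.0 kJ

(a) as written: -283.0 kJ
(b) reversed: contributes −x
(c) reversed: +1410.9 kJ
(d) as written: -1937.0 kJ
-698.6 = (-283.0) + (+1410.9) + (-1937.0) − x
x = (-698.6 − (-809.1)) / (-1) = -110.5 kJ

ΔHrxn = -110.5 kJ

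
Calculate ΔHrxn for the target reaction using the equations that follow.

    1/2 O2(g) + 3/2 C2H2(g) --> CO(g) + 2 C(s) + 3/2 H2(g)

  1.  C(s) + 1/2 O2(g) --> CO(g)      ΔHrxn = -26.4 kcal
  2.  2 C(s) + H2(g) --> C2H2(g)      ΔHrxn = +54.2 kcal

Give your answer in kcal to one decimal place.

eq. 1 as written (CO(g) already on the product side): -26.4 kcal
eq. 2 reversed and × 3/2 (C2H2(g) must end up as a reactant; scale by 3/2 for the 3/2 C2H2(g)): (-3/2)·(+54.2) = -81.3 kcal
ΔHrxn = (1)·(-26.4) + (-3/2)·(+54.2) = -107.7 kcal

ΔHrxn = -107.7 kcal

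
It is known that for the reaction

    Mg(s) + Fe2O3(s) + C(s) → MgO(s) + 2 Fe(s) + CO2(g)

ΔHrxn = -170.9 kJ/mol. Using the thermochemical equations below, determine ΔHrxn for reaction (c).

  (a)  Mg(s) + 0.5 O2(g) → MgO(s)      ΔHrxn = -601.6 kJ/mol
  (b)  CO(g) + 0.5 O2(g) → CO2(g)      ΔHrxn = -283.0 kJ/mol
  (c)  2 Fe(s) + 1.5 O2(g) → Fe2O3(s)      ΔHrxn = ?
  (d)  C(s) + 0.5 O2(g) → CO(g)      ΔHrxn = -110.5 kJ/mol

(a) as written: -601.6 kJ/mol
(b) as written: -283.0 kJ/mol
(c) reversed: contributes −x
(d) as written: -110.5 kJ/mol
-170.9 = (-601.6) + (-283.0) + (-110.5) − x
x = (-170.9 − (-995.1)) / (-1) = -824.2 kJ/mol

ΔHrxn = -824.2 kJ/mol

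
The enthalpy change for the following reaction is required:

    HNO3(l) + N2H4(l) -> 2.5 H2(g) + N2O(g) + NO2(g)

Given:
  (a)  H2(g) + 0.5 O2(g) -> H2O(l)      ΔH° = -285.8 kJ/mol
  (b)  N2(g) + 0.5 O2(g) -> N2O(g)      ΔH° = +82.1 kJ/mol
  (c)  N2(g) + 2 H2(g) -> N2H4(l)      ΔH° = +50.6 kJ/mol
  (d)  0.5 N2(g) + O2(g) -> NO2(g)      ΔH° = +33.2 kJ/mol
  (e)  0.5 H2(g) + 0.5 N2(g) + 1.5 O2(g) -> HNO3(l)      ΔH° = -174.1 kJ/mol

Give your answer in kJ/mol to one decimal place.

ΔH° = 238.8 kJ/mol

(a): not needed.
(b) as written: +82.1 kJ/mol
(c) reversed: -50.6 kJ/mol
(d) as written: +33.2 kJ/mol
(e) reversed: +174.1 kJ/mol
ΔH° = (1)·(+82.1) + (-1)·(+50.6) + (1)·(+33.2) + (-1)·(-174.1) = 238.8 kJ/mol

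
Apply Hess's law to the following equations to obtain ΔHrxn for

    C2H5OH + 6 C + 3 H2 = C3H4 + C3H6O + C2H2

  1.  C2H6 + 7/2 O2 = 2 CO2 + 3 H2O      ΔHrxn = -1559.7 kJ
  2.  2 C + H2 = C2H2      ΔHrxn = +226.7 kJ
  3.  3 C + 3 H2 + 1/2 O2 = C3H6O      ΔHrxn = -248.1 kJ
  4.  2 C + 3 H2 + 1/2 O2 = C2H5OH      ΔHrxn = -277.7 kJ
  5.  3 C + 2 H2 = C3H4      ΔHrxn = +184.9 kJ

ΔHrxn = 441.2 kJ

eq. 1: not needed (CO2 appears nowhere else).
eq. 2 as written (C2H2 already on the product side): +226.7 kJ
eq. 3 as written (C3H6O already on the product side): -248.1 kJ
eq. 4 reversed (reverse to put C2H5OH on the reactant side): +277.7 kJ
eq. 5 as written (C3H4 already on the product side): +184.9 kJ
Summing the manipulated equations, ΔHrxn = (+226.7) + (-248.1) + (+277.7) + (+184.9) = 441.2 kJ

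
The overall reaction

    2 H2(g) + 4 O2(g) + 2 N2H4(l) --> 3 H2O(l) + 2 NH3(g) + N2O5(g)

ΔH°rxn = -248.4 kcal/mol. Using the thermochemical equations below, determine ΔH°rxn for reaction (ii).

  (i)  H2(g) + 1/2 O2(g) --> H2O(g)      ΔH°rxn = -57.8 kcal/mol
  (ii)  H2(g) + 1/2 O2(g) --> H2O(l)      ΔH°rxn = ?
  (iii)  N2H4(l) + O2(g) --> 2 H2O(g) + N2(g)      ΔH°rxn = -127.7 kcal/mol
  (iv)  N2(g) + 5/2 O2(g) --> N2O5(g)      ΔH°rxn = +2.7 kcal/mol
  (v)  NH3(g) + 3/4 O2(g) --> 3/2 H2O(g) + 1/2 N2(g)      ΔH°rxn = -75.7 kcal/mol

ΔH°rxn = -68.3 kcal/mol

(i) reversed: +57.8 kcal/mol
(ii) × 3 (×3 to match 3 H2O(l) in the target): contributes 3·x
(iii) × 2 (×2 to match 2 N2H4(l) in the target): (2)·(-127.7) = -255.4 kcal/mol
(iv) as written (N2O5(g) already on the product side): +2.7 kcal/mol
(v) reversed and × 2 (NH3(g) must end up as a product; scale by 2 for the 2 NH3(g)): (-2)·(-75.7) = +151.4 kcal/mol
-248.4 = (+57.8) + (-255.4) + (+2.7) + (+151.4) + 3·x
x = (-248.4 − (-43.5)) / (3) = -68.3 kcal/mol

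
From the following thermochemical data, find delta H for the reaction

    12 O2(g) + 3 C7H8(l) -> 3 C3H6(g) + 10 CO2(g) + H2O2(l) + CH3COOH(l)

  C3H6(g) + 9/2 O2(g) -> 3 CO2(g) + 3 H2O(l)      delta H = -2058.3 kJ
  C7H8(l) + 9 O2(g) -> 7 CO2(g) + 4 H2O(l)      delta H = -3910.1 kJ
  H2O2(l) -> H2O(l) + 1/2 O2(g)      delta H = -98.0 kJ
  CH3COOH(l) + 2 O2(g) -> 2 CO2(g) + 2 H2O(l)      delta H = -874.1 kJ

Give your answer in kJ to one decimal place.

delta H = -4583.3 kJ

equation 1 reversed and × 3 (C3H6(g) must end up as a product; ×3 to match 3 C3H6(g) in the target): (-3)·(-2058.3) = +6174.9 kJ
equation 2 × 3 (×3 to match 3 C7H8(l) in the target): (3)·(-3910.1) = -11730.3 kJ
equation 3 reversed (H2O2(l) must end up as a product): +98.0 kJ
equation 4 reversed (CH3COOH(l) must end up as a product): +874.1 kJ
delta H = (+6174.9) + (-11730.3) + (+98.0) + (+874.1) = -4583.3 kJ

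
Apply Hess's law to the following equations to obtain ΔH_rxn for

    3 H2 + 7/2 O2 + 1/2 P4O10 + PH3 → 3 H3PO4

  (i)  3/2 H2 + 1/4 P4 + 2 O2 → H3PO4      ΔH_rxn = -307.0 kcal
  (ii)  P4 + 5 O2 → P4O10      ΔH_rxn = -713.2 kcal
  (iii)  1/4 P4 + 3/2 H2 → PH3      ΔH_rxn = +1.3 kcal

ΔH_rxn = -565.7 kcal

(i) × 3 (×3 to match 3 H3PO4 in the target): (3)·(-307.0) = -921.0 kcal
(ii) reversed and × 1/2 (reverse to put P4O10 on the reactant side; scale by 1/2 for the 1/2 P4O10): (-1/2)·(-713.2) = +356.6 kcal
(iii) reversed (PH3 must end up as a reactant): -1.3 kcal
ΔH_rxn = (-921.0) + (+356.6) + (-1.3) = -565.7 kcal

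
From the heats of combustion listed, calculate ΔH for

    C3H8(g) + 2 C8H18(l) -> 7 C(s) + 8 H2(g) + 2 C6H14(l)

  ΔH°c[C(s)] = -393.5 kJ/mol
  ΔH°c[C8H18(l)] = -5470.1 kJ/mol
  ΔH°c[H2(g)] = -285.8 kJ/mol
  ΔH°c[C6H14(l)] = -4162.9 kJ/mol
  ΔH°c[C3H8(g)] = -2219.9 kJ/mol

ΔH = 206.6 kJ/mol

With combustion enthalpies, reactants minus products:
= [1·(-2219.9) + 2·(-5470.1)] − [7·(-393.5) + 8·(-285.8) + 2·(-4162.9)]
= 206.6 kJ/mol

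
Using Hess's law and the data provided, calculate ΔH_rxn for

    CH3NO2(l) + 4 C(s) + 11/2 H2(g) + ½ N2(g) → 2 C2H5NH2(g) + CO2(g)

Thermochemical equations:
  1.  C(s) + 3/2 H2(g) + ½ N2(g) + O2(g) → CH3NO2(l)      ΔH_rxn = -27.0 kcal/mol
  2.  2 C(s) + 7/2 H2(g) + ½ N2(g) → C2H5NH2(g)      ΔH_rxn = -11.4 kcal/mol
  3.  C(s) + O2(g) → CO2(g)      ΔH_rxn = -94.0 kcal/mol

eq. 1 reversed (reverse to put CH3NO2(l) on the reactant side): +27.0 kcal/mol
eq. 2 × 2 (×2 to match 2 C2H5NH2(g) in the target): (2)·(-11.4) = -22.8 kcal/mol
eq. 3 as written (CO2(g) already on the product side): -94.0 kcal/mol
ΔH_rxn = (-1)·(-27.0) + (2)·(-11.4) + (1)·(-94.0) = -89.8 kcal/mol

ΔH_rxn = -89.8 kcal/mol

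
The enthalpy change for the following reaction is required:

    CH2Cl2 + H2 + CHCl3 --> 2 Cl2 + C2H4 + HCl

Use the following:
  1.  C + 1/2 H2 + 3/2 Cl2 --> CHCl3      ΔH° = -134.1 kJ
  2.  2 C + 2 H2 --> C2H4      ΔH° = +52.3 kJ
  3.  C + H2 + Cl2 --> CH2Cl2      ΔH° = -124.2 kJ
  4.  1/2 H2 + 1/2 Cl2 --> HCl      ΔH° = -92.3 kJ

eq. 1 reversed (CHCl3 must end up as a reactant): +134.1 kJ
eq. 2 as written (C2H4 already on the product side): +52.3 kJ
eq. 3 reversed (CH2Cl2 must end up as a reactant): +124.2 kJ
eq. 4 as written (HCl already on the product side): -92.3 kJ
ΔH° = (+134.1) + (+52.3) + (+124.2) + (-92.3) = 218.3 kJ

ΔH° = 218.3 kJ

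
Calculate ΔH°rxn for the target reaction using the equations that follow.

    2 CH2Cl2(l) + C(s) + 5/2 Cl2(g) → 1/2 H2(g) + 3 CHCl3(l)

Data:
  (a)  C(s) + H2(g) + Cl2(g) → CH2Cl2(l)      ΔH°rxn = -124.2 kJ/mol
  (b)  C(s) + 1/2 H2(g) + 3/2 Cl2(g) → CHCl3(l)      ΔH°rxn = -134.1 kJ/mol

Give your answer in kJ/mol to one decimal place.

ΔH°rxn = -153.9 kJ/mol

(a) reversed and × 2 (reverse to put CH2Cl2(l) on the reactant side; ×2 to match 2 CH2Cl2(l) in the target): (-2)·(-124.2) = +248.4 kJ/mol
(b) × 3 (×3 to match 3 CHCl3(l) in the target): (3)·(-134.1) = -402.3 kJ/mol
ΔH°rxn = (+248.4) + (-402.3) = -153.9 kJ/mol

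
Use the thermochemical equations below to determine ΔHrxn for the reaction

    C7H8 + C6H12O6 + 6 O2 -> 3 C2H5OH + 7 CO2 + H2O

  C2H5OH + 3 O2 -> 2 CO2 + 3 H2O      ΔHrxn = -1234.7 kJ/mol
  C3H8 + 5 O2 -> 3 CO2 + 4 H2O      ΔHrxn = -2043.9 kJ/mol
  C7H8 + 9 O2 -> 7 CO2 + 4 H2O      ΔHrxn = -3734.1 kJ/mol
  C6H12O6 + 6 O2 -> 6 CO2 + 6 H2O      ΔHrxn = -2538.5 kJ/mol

equation 1 reversed and × 3: (-3)·(-1234.7) = +3704.1 kJ/mol
equation 2: not needed.
equation 3 as written: -3734.1 kJ/mol
equation 4 as written: -2538.5 kJ/mol
Combining the equations, ΔHrxn = (-3)·(-1234.7) + (1)·(-3734.1) + (1)·(-2538.5) = -2568.5 kJ/mol

ΔHrxn = -2568.5 kJ/mol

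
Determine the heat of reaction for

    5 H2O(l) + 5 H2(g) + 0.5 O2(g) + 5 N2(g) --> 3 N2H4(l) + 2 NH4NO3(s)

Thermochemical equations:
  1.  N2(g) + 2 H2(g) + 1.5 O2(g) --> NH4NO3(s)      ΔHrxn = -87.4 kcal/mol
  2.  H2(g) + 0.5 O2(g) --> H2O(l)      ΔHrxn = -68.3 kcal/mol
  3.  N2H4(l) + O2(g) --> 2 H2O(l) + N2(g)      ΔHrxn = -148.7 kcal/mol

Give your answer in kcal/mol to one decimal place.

eq. 1 × 2 (×2 to match 2 NH4NO3(s) in the target): (2)·(-87.4) = -174.8 kcal/mol
eq. 2 as written: -68.3 kcal/mol
eq. 3 reversed and × 3 (N2H4(l) must end up as a product; ×3 to match 3 N2H4(l) in the target): (-3)·(-148.7) = +446.1 kcal/mol
ΔHrxn = (2)·(-87.4) + (1)·(-68.3) + (-3)·(-148.7) = 203.0 kcal/mol

ΔHrxn = 203.0 kcal/mol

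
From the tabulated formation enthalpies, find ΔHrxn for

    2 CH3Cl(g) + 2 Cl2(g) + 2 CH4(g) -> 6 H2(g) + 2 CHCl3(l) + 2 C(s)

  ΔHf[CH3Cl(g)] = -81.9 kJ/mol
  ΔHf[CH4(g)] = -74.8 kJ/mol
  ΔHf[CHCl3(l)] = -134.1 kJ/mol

ΔH°rxn = Σ nΔHf°(products) − Σ nΔHf°(reactants).
Products: 6·(+0.0) + 2·(-134.1) + 2·(+0.0) = -268.2
Reactants: 2·(-81.9) + 2·(+0.0) + 2·(-74.8) = -313.4
ΔHrxn = (-268.2) − (-313.4) = 45.2 kJ/mol

ΔHrxn = 45.2 kJ/mol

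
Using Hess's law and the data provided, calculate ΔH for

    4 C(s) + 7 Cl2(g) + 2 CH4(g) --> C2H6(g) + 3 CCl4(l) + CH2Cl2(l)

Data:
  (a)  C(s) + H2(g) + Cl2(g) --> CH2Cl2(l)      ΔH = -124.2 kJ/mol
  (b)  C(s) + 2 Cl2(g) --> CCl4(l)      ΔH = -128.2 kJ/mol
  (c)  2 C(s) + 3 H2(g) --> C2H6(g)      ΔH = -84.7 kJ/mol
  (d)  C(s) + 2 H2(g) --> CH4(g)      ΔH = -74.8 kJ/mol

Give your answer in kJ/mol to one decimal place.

ΔH = -443.9 kJ/mol

(a) as written (CH2Cl2(l) already on the product side): -124.2 kJ/mol
(b) × 3 (scale by 3 for the 3 CCl4(l)): (3)·(-128.2) = -384.6 kJ/mol
(c) as written (C2H6(g) already on the product side): -84.7 kJ/mol
(d) reversed and × 2 (reverse to put CH4(g) on the reactant side; scale by 2 for the 2 CH4(g)): (-2)·(-74.8) = +149.6 kJ/mol
ΔH = (-124.2) + (-384.6) + (-84.7) + (+149.6) = -443.9 kJ/mol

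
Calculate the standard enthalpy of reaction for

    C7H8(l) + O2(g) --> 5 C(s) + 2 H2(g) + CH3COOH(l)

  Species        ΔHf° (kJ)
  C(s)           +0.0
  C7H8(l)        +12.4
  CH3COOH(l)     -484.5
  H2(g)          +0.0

Products: 5·(+0.0) + 2·(+0.0) + 1·(-484.5) = -484.5
Reactants: 1·(+12.4) + 1·(+0.0) = +12.4
ΔHrxn = (-484.5) − (+12.4) = -496.9 kJ

ΔHrxn = -496.9 kJ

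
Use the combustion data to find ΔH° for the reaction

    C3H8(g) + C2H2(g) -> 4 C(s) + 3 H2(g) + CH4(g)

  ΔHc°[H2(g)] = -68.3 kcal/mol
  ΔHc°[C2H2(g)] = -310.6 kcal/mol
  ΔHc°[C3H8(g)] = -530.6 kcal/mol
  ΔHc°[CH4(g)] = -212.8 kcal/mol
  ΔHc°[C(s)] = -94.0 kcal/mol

ΔH° = -47.5 kcal/mol

Using ΔH = Σ nΔHc°(reactants) − Σ nΔHc°(products):
= [1·(-530.6) + 1·(-310.6)] − [4·(-94.0) + 3·(-68.3) + 1·(-212.8)]
= -47.5 kcal/mol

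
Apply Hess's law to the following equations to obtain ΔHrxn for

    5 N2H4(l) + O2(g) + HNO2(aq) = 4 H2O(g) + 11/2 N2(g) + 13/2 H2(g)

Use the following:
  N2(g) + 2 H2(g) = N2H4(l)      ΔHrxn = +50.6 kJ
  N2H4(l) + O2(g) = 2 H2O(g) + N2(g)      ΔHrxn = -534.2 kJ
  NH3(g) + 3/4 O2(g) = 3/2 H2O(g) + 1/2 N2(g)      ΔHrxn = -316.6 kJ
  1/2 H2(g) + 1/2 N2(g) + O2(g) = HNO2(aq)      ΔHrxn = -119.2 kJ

equation 1 reversed and × 3: (-3)·(+50.6) = -151.8 kJ
equation 2 × 2: (2)·(-534.2) = -1068.4 kJ
equation 3: not needed.
equation 4 reversed: +119.2 kJ
Summing the manipulated equations, ΔHrxn = (-151.8) + (-1068.4) + (+119.2) = -1101.0 kJ

ΔHrxn = -1101.0 kJ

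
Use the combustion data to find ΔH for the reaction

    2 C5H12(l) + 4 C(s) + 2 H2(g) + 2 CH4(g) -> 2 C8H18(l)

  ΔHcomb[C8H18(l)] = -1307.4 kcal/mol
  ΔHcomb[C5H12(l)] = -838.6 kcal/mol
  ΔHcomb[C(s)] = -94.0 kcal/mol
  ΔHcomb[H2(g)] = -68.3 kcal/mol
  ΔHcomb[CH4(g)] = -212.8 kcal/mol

ΔH = -0.6 kcal/mol

With combustion enthalpies, reactants minus products:
= [2·(-838.6) + 4·(-94.0) + 2·(-68.3) + 2·(-212.8)] − [2·(-1307.4)]
= -0.6 kcal/mol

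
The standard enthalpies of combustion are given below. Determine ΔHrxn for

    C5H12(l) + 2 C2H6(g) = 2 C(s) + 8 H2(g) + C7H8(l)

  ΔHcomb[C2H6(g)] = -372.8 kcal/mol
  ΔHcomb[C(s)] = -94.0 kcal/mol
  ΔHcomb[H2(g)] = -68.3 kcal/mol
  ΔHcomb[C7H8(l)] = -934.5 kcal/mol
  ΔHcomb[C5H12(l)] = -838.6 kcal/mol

With combustion enthalpies, reactants minus products:
= [1·(-838.6) + 2·(-372.8)] − [2·(-94.0) + 8·(-68.3) + 1·(-934.5)]
= 84.7 kcal/mol

ΔHrxn = 84.7 kcal/mol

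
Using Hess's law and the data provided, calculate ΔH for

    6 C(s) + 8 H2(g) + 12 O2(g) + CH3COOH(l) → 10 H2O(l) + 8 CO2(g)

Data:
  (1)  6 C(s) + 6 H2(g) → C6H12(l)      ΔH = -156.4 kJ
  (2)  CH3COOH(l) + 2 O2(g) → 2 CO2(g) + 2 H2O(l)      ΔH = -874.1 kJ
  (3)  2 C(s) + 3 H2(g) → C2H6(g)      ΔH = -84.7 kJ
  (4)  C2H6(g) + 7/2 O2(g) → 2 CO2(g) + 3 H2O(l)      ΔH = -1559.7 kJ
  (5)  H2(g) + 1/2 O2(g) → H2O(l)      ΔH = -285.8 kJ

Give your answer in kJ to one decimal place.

(1): not needed (C6H12(l) appears nowhere else).
(2) as written (CH3COOH(l) already on the reactant side): -874.1 kJ
(3) × 3: (3)·(-84.7) = -254.1 kJ
(4) × 3: (3)·(-1559.7) = -4679.1 kJ
(5) reversed: +285.8 kJ
ΔH = (-874.1) + (-254.1) + (-4679.1) + (+285.8) = -5521.5 kJ

ΔH = -5521.5 kJ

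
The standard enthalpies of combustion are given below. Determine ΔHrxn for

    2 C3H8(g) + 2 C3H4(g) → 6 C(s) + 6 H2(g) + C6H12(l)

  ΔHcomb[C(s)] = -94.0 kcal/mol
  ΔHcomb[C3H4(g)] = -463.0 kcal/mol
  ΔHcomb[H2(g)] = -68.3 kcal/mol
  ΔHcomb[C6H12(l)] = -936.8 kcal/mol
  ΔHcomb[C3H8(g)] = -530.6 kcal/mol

ΔHrxn = -76.6 kcal/mol

With combustion enthalpies, reactants minus products:
= [2·(-530.6) + 2·(-463.0)] − [6·(-94.0) + 6·(-68.3) + 1·(-936.8)]
= -76.6 kcal/mol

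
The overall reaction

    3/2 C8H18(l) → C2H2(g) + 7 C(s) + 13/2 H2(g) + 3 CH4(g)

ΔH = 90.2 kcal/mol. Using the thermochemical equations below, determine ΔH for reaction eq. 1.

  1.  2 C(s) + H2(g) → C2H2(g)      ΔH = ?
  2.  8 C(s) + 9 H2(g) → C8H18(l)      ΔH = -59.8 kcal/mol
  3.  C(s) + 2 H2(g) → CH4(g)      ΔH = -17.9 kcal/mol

ΔH = 54.2 kcal/mol

eq. 1 as written (C2H2(g) already on the product side): contributes x
eq. 2 reversed and × 3/2 (reverse to put C8H18(l) on the reactant side; scale by 3/2 for the 3/2 C8H18(l)): (-3/2)·(-59.8) = +89.7 kcal/mol
eq. 3 × 3 (scale by 3 for the 3 CH4(g)): (3)·(-17.9) = -53.7 kcal/mol
+90.2 = (+89.7) + (-53.7) + x
x = (+90.2 − (+36.0)) / (1) = 54.2 kcal/mol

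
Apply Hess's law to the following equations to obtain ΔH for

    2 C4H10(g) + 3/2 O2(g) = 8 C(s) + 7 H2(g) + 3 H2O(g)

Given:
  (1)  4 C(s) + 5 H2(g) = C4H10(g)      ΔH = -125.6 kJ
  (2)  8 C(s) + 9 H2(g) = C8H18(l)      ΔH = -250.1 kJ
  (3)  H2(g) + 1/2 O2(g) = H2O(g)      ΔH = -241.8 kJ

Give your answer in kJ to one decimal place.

ΔH = -474.2 kJ

(1) reversed and × 2: (-2)·(-125.6) = +251.2 kJ
(2): not needed.
(3) × 3: (3)·(-241.8) = -725.4 kJ
Since enthalpy is a state function, ΔH = (+251.2) + (-725.4) = -474.2 kJ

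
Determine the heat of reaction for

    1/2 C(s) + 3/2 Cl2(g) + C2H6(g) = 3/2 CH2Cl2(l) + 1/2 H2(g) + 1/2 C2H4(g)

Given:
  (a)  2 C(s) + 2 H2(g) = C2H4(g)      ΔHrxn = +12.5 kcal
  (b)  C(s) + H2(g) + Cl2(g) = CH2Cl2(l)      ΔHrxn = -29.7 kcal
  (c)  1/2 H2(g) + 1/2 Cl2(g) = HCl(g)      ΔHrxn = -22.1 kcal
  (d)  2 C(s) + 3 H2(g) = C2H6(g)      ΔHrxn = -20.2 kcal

(a) × 1/2: (1/2)·(+12.5) = +6.25 kcal
(b) × 3/2: (3/2)·(-29.7) = -44.55 kcal
(c): not needed.
(d) reversed: +20.2 kcal
ΔHrxn = (1/2)·(+12.5) + (3/2)·(-29.7) + (-1)·(-20.2) = -18.1 kcal

ΔHrxn = -18.1 kcal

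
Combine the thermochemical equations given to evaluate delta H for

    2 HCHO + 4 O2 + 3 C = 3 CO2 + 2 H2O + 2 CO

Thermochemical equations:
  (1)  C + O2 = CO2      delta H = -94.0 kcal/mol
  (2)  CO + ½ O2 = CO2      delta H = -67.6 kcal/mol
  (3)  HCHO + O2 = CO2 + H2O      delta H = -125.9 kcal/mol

delta H = -398.6 kcal/mol

(1) × 3 (×3 to match 3 C in the target): (3)·(-94.0) = -282.0 kcal/mol
(2) reversed and × 2 (CO must end up as a product; scale by 2 for the 2 CO): (-2)·(-67.6) = +135.2 kcal/mol
(3) × 2 (scale by 2 for the 2 HCHO): (2)·(-125.9) = -251.8 kcal/mol
delta H = (3)·(-94.0) + (-2)·(-67.6) + (2)·(-125.9) = -398.6 kcal/mol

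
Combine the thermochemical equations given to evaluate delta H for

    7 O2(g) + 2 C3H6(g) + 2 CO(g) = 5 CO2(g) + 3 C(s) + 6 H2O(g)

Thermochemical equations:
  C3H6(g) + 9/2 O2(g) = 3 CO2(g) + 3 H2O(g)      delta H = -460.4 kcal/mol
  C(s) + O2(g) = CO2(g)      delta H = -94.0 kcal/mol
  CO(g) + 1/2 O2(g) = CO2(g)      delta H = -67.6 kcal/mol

equation 1 × 2 (×2 to match 2 C3H6(g) in the target): (2)·(-460.4) = -920.8 kcal/mol
equation 2 reversed and × 3 (reverse to put C(s) on the product side; ×3 to match 3 C(s) in the target): (-3)·(-94.0) = +282.0 kcal/mol
equation 3 × 2 (×2 to match 2 CO(g) in the target): (2)·(-67.6) = -135.2 kcal/mol
Combining the equations, delta H = (-920.8) + (+282.0) + (-135.2) = -774.0 kcal/mol

delta H = -774.0 kcal/mol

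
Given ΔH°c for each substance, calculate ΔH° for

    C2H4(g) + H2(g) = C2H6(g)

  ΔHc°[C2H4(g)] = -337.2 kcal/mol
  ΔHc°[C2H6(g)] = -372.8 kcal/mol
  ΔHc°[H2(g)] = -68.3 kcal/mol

ΔH° = -32.7 kcal/mol

Using ΔH = Σ nΔHc°(reactants) − Σ nΔHc°(products):
= [1·(-337.2) + 1·(-68.3)] − [1·(-372.8)]
= -32.7 kcal/mol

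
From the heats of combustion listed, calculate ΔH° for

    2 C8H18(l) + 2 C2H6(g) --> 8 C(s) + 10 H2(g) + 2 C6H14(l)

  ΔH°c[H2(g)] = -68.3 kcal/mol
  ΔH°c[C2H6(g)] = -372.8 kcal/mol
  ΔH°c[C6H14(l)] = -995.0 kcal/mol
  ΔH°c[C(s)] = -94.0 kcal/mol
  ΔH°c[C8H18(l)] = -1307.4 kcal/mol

ΔH° = 64.6 kcal/mol

Using ΔH = Σ nΔHc°(reactants) − Σ nΔHc°(products):
= [2·(-1307.4) + 2·(-372.8)] − [8·(-94.0) + 10·(-68.3) + 2·(-995.0)]
= 64.6 kcal/mol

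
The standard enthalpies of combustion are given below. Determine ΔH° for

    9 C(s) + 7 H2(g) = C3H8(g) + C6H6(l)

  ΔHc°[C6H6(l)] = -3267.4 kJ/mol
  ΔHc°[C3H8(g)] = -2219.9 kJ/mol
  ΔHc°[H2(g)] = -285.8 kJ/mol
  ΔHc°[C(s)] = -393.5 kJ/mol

With combustion enthalpies, reactants minus products:
= [9·(-393.5) + 7·(-285.8)] − [1·(-2219.9) + 1·(-3267.4)]
= -54.8 kJ/mol

ΔH° = -54.8 kJ/mol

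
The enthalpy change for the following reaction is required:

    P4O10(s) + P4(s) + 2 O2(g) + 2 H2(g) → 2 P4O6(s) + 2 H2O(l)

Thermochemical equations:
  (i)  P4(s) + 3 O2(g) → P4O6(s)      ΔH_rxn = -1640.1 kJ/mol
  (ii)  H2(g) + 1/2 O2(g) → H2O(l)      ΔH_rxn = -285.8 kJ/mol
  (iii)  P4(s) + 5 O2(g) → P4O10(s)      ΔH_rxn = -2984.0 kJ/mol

ΔH_rxn = -867.8 kJ/mol

(i) × 2 (scale by 2 for the 2 P4O6(s)): (2)·(-1640.1) = -3280.2 kJ/mol
(ii) × 2 (scale by 2 for the 2 H2O(l)): (2)·(-285.8) = -571.6 kJ/mol
(iii) reversed (P4O10(s) must end up as a reactant): +2984.0 kJ/mol
Since enthalpy is a state function, ΔH_rxn = (-3280.2) + (-571.6) + (+2984.0) = -867.8 kJ/mol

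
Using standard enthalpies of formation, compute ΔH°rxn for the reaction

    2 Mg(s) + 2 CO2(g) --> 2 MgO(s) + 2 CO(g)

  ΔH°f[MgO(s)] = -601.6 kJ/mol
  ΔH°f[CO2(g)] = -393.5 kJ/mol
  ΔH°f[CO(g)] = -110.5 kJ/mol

ΔH°rxn = -637.2 kJ/mol

ΔH°rxn = Σ nΔHf°(products) − Σ nΔHf°(reactants).
Products: 2·(-601.6) + 2·(-110.5) = -1424.2
Reactants: 2·(+0.0) + 2·(-393.5) = -787.0
ΔH°rxn = (-1424.2) − (-787.0) = -637.2 kJ/mol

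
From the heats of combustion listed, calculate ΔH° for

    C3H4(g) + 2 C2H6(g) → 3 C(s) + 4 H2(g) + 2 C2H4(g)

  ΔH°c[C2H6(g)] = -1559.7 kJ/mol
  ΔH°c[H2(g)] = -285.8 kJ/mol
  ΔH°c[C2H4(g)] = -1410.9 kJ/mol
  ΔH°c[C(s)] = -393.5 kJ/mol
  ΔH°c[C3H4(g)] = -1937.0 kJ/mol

ΔH° = 89.1 kJ/mol

With combustion enthalpies, reactants minus products:
= [1·(-1937.0) + 2·(-1559.7)] − [3·(-393.5) + 4·(-285.8) + 2·(-1410.9)]
= 89.1 kJ/mol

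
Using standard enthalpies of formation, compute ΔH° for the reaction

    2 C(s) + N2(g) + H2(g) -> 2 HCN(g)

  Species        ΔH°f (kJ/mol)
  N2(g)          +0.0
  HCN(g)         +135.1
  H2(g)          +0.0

ΔH° = 270.2 kJ/mol

ΔH°rxn = Σ nΔHf°(products) − Σ nΔHf°(reactants).
Products: 2·(+135.1) = +270.2
Reactants: 2·(+0.0) + 1·(+0.0) + 1·(+0.0) = +0.0
ΔH° = (+270.2) − (+0.0) = 270.2 kJ/mol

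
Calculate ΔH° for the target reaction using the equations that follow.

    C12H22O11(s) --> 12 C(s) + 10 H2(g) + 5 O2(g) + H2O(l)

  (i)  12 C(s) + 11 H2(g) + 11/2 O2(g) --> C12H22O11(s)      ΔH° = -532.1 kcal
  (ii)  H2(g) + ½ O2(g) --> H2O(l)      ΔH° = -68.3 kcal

ΔH° = 463.8 kcal

(i) reversed (C12H22O11(s) must end up as a reactant): +532.1 kcal
(ii) as written (H2O(l) already on the product side): -68.3 kcal
Summing the manipulated equations, ΔH° = (+532.1) + (-68.3) = 463.8 kcal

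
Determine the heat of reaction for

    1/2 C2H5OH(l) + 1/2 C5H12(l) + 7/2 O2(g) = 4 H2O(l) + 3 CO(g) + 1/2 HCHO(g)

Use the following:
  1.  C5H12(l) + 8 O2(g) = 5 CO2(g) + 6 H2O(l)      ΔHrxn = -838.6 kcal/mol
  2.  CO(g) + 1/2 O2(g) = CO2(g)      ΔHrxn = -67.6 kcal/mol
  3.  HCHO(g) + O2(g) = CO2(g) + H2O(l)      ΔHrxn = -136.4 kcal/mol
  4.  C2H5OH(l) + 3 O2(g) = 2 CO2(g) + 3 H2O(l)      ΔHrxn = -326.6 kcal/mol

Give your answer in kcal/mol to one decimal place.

ΔHrxn = -311.6 kcal/mol

eq. 1 × 1/2 (×1/2 to match 1/2 C5H12(l) in the target): (1/2)·(-838.6) = -419.3 kcal/mol
eq. 2 reversed and × 3 (CO(g) must end up as a product; ×3 to match 3 CO(g) in the target): (-3)·(-67.6) = +202.8 kcal/mol
eq. 3 reversed and × 1/2 (HCHO(g) must end up as a product; ×1/2 to match 1/2 HCHO(g) in the target): (-1/2)·(-136.4) = +68.2 kcal/mol
eq. 4 × 1/2 (×1/2 to match 1/2 C2H5OH(l) in the target): (1/2)·(-326.6) = -163.3 kcal/mol
Combining the equations, ΔHrxn = (-419.3) + (+202.8) + (+68.2) + (-163.3) = -311.6 kcal/mol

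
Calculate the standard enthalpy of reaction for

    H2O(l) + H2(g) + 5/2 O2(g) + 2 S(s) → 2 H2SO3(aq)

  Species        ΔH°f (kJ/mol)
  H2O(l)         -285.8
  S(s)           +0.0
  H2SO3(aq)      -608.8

Products: 2·(-608.8) = -1217.6
Reactants: 1·(-285.8) + 1·(+0.0) + 5/2·(+0.0) + 2·(+0.0) = -285.8
ΔH_rxn = (-1217.6) − (-285.8) = -931.8 kJ/mol

ΔH_rxn = -931.8 kJ/mol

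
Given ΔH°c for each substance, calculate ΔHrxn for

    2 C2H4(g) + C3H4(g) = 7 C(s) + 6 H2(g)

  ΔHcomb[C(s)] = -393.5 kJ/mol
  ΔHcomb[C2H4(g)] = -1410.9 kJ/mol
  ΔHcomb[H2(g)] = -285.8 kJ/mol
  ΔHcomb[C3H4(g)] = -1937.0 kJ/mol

Using ΔH = Σ nΔHc°(reactants) − Σ nΔHc°(products):
= [2·(-1410.9) + 1·(-1937.0)] − [7·(-393.5) + 6·(-285.8)]
= -289.5 kJ/mol

ΔHrxn = -289.5 kJ/mol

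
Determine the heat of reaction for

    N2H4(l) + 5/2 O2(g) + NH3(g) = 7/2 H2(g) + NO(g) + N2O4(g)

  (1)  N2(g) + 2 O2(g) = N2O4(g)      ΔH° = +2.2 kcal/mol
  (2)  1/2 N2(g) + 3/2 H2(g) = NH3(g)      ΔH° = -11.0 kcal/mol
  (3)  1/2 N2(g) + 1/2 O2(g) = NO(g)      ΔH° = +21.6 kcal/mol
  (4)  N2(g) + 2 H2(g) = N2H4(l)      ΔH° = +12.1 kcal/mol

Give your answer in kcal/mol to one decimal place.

(1) as written: +2.2 kcal/mol
(2) reversed: +11.0 kcal/mol
(3) as written: +21.6 kcal/mol
(4) reversed: -12.1 kcal/mol
Summing the manipulated equations, ΔH° = (+2.2) + (+11.0) + (+21.6) + (-12.1) = 22.7 kcal/mol

ΔH° = 22.7 kcal/mol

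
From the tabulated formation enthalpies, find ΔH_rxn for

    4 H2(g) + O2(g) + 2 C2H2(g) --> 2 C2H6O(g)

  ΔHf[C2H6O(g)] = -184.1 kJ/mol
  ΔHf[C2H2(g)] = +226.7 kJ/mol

Products: 2·(-184.1) = -368.2
Reactants: 4·(+0.0) + 1·(+0.0) + 2·(+226.7) = +453.4
ΔH_rxn = (-368.2) − (+453.4) = -821.6 kJ/mol

ΔH_rxn = -821.6 kJ/mol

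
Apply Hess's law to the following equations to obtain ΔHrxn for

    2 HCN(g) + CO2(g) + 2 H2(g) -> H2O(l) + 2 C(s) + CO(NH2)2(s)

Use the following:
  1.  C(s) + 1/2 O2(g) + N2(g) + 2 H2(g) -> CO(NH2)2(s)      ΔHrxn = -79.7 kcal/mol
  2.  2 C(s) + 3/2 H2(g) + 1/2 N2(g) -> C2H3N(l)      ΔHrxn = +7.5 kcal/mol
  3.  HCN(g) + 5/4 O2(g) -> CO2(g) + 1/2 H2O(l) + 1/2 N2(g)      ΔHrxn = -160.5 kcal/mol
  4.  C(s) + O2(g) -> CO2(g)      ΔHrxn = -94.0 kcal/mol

ΔHrxn = -118.7 kcal/mol

eq. 1 as written (CO(NH2)2(s) already on the product side): -79.7 kcal/mol
eq. 2: not needed (C2H3N(l) appears nowhere else).
eq. 3 × 2 (×2 to match 2 HCN(g) in the target): (2)·(-160.5) = -321.0 kcal/mol
eq. 4 reversed and × 3: (-3)·(-94.0) = +282.0 kcal/mol
ΔHrxn = (-79.7) + (-321.0) + (+282.0) = -118.7 kcal/mol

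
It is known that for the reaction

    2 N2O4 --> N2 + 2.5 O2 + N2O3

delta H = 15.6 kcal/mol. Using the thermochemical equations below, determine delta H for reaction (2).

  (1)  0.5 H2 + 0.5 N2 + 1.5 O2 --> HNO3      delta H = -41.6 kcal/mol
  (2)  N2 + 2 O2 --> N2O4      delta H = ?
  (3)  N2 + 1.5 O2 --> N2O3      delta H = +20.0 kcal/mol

delta H = 2.2 kcal/mol

(1): not needed.
(2) reversed and × 2: contributes −2·x
(3) as written: +20.0 kcal/mol
+15.6 = (+20.0) − 2·x
x = (+15.6 − (+20.0)) / (-2) = 2.2 kcal/mol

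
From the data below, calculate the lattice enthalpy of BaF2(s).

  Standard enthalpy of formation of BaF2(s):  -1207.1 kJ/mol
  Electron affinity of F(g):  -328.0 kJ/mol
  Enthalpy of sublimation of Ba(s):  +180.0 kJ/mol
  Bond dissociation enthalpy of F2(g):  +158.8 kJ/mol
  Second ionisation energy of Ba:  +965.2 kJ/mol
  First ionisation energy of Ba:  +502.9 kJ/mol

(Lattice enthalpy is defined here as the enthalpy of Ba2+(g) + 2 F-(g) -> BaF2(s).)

ΔHf° = 1·ΔHsub + 1·(ΣIE) + 1·D(F2) + 2·EA + U
-1207.1 = 1·(+180.0) + 1·(+1468.1) + 1·(+158.8) + 2·(-328.0) + U
U = -1207.1 − (+1150.9) = -2358.0 kJ/mol

U = -2358.0 kJ/mol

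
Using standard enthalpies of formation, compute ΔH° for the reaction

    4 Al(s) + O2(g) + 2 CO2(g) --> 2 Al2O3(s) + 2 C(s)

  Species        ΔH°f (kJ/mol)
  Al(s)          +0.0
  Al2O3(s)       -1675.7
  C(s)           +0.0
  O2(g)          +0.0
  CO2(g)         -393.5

Products: 2·(-1675.7) + 2·(+0.0) = -3351.4
Reactants: 4·(+0.0) + 1·(+0.0) + 2·(-393.5) = -787.0
ΔH° = (-3351.4) − (-787.0) = -2564.4 kJ/mol

ΔH° = -2564.4 kJ/mol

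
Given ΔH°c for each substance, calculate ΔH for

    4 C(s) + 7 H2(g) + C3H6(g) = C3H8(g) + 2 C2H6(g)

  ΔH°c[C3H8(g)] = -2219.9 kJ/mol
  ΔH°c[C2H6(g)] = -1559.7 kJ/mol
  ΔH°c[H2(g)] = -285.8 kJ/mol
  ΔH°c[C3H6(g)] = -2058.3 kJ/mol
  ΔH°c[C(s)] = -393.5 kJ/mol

With combustion enthalpies, reactants minus products:
= [4·(-393.5) + 7·(-285.8) + 1·(-2058.3)] − [1·(-2219.9) + 2·(-1559.7)]
= -293.6 kJ/mol

ΔH = -293.6 kJ/mol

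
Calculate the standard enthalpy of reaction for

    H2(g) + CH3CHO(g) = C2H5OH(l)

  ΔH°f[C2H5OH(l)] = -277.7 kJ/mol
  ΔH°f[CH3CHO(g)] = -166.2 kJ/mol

Products: 1·(-277.7) = -277.7
Reactants: 1·(+0.0) + 1·(-166.2) = -166.2
ΔH° = (-277.7) − (-166.2) = -111.5 kJ/mol

ΔH° = -111.5 kJ/mol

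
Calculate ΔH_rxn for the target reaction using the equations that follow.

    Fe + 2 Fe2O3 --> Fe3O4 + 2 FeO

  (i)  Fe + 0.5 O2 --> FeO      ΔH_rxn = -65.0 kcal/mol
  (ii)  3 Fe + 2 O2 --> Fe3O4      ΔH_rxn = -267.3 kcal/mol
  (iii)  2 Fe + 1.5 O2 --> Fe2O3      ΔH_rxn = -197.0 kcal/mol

(i) × 2: (2)·(-65.0) = -130.0 kcal/mol
(ii) as written: -267.3 kcal/mol
(iii) reversed and × 2: (-2)·(-197.0) = +394.0 kcal/mol
Since enthalpy is a state function, ΔH_rxn = (2)·(-65.0) + (1)·(-267.3) + (-2)·(-197.0) = -3.3 kcal/mol

ΔH_rxn = -3.3 kcal/mol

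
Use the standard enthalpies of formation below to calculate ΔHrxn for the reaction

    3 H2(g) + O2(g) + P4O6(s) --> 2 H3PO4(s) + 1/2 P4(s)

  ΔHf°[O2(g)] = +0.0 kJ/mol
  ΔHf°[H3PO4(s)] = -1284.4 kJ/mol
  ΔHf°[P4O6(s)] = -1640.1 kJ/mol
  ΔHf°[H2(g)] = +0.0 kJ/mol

ΔH°rxn = Σ nΔHf°(products) − Σ nΔHf°(reactants).
Products: 2·(-1284.4) + 1/2·(+0.0) = -2568.8
Reactants: 3·(+0.0) + 1·(+0.0) + 1·(-1640.1) = -1640.1
ΔHrxn = (-2568.8) − (-1640.1) = -928.7 kJ/mol

ΔHrxn = -928.7 kJ/mol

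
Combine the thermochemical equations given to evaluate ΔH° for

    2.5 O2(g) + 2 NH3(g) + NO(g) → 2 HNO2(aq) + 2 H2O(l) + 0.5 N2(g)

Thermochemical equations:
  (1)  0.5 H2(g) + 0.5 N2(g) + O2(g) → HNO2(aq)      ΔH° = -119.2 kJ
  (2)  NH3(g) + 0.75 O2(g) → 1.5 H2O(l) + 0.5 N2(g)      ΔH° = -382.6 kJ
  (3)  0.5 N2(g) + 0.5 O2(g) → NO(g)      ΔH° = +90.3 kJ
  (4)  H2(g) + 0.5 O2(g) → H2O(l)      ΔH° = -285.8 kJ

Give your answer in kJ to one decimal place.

(1) × 2: (2)·(-119.2) = -238.4 kJ
(2) × 2: (2)·(-382.6) = -765.2 kJ
(3) reversed: -90.3 kJ
(4) reversed: +285.8 kJ
ΔH° = (2)·(-119.2) + (2)·(-382.6) + (-1)·(+90.3) + (-1)·(-285.8) = -808.1 kJ

ΔH° = -808.1 kJ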